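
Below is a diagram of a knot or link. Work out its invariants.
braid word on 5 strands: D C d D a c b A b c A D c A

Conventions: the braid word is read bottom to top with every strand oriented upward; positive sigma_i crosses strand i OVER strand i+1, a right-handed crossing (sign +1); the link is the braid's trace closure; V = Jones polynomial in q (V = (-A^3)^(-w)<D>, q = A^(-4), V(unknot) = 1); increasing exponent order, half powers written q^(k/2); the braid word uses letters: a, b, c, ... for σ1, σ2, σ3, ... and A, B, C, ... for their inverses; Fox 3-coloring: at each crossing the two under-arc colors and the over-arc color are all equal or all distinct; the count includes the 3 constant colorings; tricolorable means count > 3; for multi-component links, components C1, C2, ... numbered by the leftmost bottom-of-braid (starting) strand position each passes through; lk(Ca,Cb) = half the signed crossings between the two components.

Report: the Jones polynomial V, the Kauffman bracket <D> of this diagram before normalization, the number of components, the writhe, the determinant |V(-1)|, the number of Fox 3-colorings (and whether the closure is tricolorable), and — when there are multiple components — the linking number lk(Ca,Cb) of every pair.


V(q) = q^-4 - 2q^-3 + 3q^-2 - 4q^-1 + 5 - 4q + 3q^2 - 2q^3 + q^4
bracket: A^-16 - 2A^-12 + 3A^-8 - 4A^-4 + 5 - 4A^4 + 3A^8 - 2A^12 + A^16, w = 0
1 component, writhe 0, over 14 crossings
det 25, colorings 3 of 3^14 — not tricolorable
observation: the word shrinks to σ4⁻¹ σ3⁻¹ σ1 σ3 σ2 σ1⁻¹ σ2 σ3 σ1⁻¹ σ4⁻¹ σ3 σ1⁻¹ after cancelling


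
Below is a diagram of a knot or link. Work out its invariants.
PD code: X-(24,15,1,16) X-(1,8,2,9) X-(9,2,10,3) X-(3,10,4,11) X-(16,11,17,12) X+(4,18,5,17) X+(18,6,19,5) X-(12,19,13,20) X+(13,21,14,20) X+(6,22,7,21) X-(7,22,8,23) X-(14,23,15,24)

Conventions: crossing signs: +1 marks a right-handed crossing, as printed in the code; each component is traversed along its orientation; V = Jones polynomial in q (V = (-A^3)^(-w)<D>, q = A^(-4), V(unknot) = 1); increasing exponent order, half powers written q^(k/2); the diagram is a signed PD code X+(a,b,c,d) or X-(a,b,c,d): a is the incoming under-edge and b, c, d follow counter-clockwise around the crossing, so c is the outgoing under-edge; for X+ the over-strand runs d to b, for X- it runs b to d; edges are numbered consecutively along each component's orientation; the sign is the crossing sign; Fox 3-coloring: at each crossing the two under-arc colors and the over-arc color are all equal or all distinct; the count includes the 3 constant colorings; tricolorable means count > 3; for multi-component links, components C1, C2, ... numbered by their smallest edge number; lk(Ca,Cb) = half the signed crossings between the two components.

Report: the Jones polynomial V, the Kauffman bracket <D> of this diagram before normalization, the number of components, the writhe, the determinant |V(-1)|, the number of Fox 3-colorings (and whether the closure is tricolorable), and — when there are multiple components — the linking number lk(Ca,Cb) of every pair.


V = q^-7 - 2q^-6 + 2q^-5 - 3q^-4 + 3q^-3 - 2q^-2 + 2q^-1
<D> = 2A^-8 - 2A^-4 + 3 - 3A^4 + 2A^8 - 2A^12 + A^16 (w = -4)
1 component over 12 crossings, w = -4
9 Fox colorings among 3^12, |V(-1)| = 15: tricolorable
why: w = -4 shifts under R1 moves; the (-A^3)^(4) factor cancels that in V


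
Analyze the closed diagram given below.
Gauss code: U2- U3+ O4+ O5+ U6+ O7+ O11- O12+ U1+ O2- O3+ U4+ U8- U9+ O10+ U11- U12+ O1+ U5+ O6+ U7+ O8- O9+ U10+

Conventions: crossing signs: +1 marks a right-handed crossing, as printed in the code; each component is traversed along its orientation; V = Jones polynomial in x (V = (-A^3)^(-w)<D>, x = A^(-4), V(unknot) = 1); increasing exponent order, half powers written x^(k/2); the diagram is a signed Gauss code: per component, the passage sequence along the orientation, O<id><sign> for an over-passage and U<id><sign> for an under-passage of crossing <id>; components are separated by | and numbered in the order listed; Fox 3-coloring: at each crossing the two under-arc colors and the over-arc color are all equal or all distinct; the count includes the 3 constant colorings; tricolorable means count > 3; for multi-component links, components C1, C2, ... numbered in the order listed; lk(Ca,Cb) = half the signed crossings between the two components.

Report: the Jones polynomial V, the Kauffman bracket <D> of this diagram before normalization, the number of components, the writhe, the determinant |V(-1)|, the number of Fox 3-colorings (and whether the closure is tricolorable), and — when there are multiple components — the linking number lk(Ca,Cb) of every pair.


V(x) = x^2 + x^4 - x^5 + x^6 - x^7
bracket: -A^-10 + A^-6 - A^-2 + A^2 + A^10, w = +6
1 component, writhe +6, over 12 crossings
det 5, colorings 3 of 3^12 — not tricolorable
observation: V spans 5 powers of x: at least 5 crossings in any diagram


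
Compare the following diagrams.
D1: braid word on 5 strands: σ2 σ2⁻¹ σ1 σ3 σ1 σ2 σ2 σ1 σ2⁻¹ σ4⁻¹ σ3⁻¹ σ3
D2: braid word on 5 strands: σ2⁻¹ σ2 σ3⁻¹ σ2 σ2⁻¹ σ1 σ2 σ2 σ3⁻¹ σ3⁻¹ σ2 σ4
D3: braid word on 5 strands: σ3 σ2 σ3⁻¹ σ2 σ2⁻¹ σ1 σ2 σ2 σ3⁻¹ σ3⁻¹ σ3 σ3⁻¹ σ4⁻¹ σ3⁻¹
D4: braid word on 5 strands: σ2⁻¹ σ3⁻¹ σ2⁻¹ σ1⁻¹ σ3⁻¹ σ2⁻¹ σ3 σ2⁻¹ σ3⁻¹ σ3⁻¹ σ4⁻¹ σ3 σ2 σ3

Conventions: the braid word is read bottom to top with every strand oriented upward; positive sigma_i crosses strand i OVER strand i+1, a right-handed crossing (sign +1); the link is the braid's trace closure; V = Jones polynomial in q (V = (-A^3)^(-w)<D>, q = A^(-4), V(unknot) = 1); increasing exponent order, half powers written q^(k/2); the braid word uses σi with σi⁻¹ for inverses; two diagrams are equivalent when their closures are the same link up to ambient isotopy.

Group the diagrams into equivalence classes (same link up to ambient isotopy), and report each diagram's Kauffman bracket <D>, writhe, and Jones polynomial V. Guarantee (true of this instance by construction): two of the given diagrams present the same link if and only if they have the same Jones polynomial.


classes: {D1} | {D2, D3} | {D4}
V(D1) = q - q^2 + 2q^3 - q^4 + q^5 - q^6  [12 crossings, <D> = -A^-12 + A^-8 - A^-4 + 2 - A^4 + A^8, w = +4]
D2 (bracket -A^-6 + 2A^-2 - 2A^2 + 3A^6 - 2A^10 + 2A^14 - A^18; 12 crossings at w = +2): V = -q^-3 + 2q^-2 - 2q^-1 + 3 - 2q + 2q^2 - q^3
V(D3) = -q^-3 + 2q^-2 - 2q^-1 + 3 - 2q + 2q^2 - q^3  [14 crossings, <D> = -A^-12 + 2A^-8 - 2A^-4 + 3 - 2A^4 + 2A^8 - A^12, w = 0]
V(D4) = -q^-6 + q^-5 - q^-4 + 2q^-3 - q^-2 + q^-1  [14 crossings, <D> = A^-14 - A^-10 + 2A^-6 - A^-2 + A^2 - A^6, w = -6]
note: V(q) takes 3 values over 4 diagrams, fixing the grouping


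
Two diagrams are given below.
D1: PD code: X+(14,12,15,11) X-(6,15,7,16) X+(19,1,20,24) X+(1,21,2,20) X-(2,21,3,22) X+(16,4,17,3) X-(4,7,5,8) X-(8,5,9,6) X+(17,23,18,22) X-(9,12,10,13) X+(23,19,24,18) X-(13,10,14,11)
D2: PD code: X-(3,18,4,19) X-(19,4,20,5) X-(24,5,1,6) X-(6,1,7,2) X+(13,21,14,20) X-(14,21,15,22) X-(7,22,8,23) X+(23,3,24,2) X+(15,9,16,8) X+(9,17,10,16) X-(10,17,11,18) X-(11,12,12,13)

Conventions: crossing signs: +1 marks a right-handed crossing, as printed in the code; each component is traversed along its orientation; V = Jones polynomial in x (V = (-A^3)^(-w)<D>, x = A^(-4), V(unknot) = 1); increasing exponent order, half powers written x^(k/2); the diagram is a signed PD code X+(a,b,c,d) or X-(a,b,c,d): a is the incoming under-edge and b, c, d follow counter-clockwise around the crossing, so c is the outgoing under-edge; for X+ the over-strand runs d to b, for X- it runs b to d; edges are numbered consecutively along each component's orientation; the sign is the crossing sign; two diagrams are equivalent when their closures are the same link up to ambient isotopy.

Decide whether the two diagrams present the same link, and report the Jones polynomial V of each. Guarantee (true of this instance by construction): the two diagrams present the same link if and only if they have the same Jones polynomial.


equivalent: no
V(D1) = -x^-3 + x^-2 - x^-1 + 3 - x + x^2 - x^3  (w 0, c 12, <D> = -A^-12 + A^-8 - A^-4 + 3 - A^4 + A^8 - A^12)
D2 (bracket A^-8 - A^-4 + 2 - A^4 + A^8 - A^12; 12 crossings at w = -4): V = -x^-6 + x^-5 - x^-4 + 2x^-3 - x^-2 + x^-1
why: comparing 2 Jones polynomials yields 2 groups


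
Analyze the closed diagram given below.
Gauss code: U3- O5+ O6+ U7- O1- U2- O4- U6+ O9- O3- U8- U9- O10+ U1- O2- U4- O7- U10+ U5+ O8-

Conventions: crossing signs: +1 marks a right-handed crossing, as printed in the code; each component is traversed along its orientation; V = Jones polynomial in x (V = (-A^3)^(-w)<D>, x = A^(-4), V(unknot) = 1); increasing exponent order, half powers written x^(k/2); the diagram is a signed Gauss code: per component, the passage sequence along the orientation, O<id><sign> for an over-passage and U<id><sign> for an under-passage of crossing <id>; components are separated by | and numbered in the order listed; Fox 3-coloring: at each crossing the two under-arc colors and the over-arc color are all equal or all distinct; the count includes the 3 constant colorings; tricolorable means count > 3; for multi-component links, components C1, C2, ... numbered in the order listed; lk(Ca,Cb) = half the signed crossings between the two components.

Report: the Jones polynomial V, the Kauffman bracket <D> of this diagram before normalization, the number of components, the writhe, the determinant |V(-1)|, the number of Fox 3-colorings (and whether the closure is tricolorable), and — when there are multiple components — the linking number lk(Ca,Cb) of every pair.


V(x) = -x^-4 + x^-3 + x^-1
bracket: A^-8 + 1 - A^4, w = -4
1 component, writhe -4, over 10 crossings
det 3, colorings 9 of 3^10 — tricolorable
observation: w = -4 shifts under R1 moves; the (-A^3)^(4) factor cancels that in V


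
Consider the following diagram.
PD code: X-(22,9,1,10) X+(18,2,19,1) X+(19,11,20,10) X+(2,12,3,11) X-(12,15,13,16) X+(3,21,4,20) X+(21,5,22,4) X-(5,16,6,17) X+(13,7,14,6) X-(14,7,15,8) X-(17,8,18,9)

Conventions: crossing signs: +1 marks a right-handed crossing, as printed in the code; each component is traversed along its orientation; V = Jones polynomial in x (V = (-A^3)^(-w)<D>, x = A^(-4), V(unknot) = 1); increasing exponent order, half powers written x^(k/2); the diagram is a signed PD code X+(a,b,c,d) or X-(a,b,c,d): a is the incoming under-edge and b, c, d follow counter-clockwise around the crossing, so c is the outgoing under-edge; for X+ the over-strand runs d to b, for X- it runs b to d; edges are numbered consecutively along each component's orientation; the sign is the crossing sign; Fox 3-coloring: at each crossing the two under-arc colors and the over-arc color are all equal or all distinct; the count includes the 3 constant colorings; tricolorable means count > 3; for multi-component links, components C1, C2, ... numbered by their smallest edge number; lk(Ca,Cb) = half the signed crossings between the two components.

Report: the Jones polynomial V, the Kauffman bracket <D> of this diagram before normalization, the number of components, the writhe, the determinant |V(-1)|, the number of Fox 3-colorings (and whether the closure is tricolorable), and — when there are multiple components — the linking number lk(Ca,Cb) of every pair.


Jones polynomial: V(x) = x + x^3 - x^4
<D> = A^-13 - A^-9 - A^-1; writhe +1
components 1, writhe +1 (11 crossings)
3-colorings: 9 of 3^11, det 3 — tricolorable
note: the span of V is 3, forcing >= 3 crossings in any diagram


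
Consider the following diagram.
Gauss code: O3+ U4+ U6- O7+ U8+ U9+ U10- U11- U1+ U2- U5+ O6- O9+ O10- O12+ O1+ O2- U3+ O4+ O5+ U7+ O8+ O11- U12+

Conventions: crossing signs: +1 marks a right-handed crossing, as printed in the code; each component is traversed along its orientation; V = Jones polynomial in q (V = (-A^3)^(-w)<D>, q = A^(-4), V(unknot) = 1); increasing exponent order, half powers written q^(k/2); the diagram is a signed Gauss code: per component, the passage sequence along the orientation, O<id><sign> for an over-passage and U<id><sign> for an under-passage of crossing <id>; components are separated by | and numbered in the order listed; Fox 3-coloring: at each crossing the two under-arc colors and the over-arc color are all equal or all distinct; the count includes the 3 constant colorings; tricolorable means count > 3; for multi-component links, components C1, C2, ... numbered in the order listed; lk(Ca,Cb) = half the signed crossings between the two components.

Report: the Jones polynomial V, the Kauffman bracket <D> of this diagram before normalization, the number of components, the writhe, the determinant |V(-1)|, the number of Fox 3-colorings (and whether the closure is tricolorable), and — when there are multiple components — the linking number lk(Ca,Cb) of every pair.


V(q) = q - q^2 + 2q^3 - q^4 + q^5 - q^6
bracket: -A^-12 + A^-8 - A^-4 + 2 - A^4 + A^8, w = +4
1 component, writhe +4, over 12 crossings
det 7, colorings 3 of 3^12 — not tricolorable
observation: the span of V is 5, forcing >= 5 crossings in any diagram


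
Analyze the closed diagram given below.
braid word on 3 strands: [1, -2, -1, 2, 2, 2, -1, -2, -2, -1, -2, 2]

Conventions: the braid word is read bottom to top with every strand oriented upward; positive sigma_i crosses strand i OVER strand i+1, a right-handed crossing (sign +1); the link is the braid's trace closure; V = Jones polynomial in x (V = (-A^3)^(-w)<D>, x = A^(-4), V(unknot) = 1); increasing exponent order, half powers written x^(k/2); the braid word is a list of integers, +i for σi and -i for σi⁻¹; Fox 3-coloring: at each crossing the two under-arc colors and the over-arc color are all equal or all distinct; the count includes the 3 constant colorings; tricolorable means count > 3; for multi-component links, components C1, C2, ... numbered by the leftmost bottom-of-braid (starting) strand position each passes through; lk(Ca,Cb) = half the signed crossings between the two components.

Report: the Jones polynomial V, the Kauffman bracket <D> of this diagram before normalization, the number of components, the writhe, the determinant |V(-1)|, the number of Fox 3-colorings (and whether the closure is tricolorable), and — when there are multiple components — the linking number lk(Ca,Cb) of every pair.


V = -x^-5 + x^-4 - x^-3 + 2x^-2 - x^-1 + 2 - x
<D> = -A^-10 + 2A^-6 - A^-2 + 2A^2 - A^6 + A^10 - A^14 (w = -2)
1 component over 12 crossings, w = -2
9 Fox colorings among 3^12, |V(-1)| = 9: tricolorable
why: the word shrinks to σ1 σ2⁻¹ σ1⁻¹ σ2 σ2 σ2 σ1⁻¹ σ2⁻¹ σ2⁻¹ σ1⁻¹ after cancelling


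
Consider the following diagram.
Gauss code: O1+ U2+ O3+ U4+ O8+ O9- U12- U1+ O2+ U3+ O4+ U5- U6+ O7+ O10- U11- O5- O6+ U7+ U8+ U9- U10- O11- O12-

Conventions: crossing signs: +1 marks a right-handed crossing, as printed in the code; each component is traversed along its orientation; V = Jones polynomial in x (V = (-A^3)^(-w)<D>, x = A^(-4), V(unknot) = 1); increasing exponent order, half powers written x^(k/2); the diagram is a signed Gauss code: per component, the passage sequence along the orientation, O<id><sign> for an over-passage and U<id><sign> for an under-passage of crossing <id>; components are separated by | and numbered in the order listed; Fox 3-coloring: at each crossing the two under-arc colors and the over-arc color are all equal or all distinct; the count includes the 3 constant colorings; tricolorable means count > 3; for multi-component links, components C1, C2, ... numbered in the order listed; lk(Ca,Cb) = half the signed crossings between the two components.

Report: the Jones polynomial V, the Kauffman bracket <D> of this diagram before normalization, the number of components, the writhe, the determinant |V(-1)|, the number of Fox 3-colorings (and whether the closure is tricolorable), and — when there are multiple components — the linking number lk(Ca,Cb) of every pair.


V(x) = x + x^3 - x^4
bracket: -A^-10 + A^-6 + A^2, w = +2
1 component, writhe +2, over 12 crossings
det 3, colorings 9 of 3^12 — tricolorable
observation: the span of V is 3, forcing >= 3 crossings in any diagram


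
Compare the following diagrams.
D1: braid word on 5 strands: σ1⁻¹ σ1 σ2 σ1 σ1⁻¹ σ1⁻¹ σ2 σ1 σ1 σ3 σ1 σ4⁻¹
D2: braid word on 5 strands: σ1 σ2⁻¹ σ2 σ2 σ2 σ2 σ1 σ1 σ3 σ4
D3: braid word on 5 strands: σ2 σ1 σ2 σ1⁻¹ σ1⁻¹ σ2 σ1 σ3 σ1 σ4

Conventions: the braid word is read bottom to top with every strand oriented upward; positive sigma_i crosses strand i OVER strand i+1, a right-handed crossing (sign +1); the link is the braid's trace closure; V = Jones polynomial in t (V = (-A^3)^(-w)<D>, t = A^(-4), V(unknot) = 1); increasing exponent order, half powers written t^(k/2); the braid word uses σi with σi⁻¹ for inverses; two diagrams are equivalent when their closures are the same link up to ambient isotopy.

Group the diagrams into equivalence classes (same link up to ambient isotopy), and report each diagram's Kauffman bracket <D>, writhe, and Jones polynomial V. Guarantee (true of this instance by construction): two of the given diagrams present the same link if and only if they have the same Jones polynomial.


equivalence classes: {D1, D3} | {D2}
D1 (bracket -A^-12 + A^-8 - A^-4 + 2 - A^4 + A^8; 12 crossings at w = +4): V = t - t^2 + 2t^3 - t^4 + t^5 - t^6
V(D2) = t^2 + 2t^4 - 2t^5 + t^6 - 2t^7 + t^8  (w +8, c 10, <D> = A^-8 - 2A^-4 + 1 - 2A^4 + 2A^8 + A^16)
V(D3) = t - t^2 + 2t^3 - t^4 + t^5 - t^6  [10 crossings, <D> = -A^-6 + A^-2 - A^2 + 2A^6 - A^10 + A^14, w = +6]
key observation: V(t) takes 2 values over 3 diagrams, fixing the grouping


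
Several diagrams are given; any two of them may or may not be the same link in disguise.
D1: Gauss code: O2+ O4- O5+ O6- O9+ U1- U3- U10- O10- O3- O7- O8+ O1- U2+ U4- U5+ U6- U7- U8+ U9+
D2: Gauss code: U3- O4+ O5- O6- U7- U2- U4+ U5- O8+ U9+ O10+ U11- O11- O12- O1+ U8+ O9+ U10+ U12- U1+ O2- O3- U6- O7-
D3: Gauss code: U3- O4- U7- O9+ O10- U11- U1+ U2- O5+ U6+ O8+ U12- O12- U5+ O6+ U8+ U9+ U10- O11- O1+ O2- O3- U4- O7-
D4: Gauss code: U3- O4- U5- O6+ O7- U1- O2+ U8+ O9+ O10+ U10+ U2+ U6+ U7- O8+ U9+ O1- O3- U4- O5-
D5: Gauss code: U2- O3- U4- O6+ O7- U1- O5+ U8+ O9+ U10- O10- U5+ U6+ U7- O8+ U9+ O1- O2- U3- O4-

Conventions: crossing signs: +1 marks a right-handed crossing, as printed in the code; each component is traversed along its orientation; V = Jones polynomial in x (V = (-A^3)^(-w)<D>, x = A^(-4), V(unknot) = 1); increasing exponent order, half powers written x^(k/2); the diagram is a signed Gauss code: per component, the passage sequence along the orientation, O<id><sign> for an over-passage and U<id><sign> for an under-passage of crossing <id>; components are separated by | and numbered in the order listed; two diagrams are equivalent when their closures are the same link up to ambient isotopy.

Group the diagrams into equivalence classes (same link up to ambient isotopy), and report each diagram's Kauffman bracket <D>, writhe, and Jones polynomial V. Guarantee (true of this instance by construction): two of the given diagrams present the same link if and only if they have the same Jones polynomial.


equivalence classes: {D1} | {D2, D3, D4, D5}
D1 (bracket A^-6; 10 crossings at w = -2): V = 1
V(D2) = -x^-3 + x^-2 - x^-1 + 3 - x + x^2 - x^3  (w -2, c 12, <D> = -A^-18 + A^-14 - A^-10 + 3A^-6 - A^-2 + A^2 - A^6)
V(D3) = -x^-3 + x^-2 - x^-1 + 3 - x + x^2 - x^3  (w -2, c 12, <D> = -A^-18 + A^-14 - A^-10 + 3A^-6 - A^-2 + A^2 - A^6)
D4 (bracket -A^-12 + A^-8 - A^-4 + 3 - A^4 + A^8 - A^12; 10 crossings at w = 0): V = -x^-3 + x^-2 - x^-1 + 3 - x + x^2 - x^3
V(D5) = -x^-3 + x^-2 - x^-1 + 3 - x + x^2 - x^3  [10 crossings, <D> = -A^-18 + A^-14 - A^-10 + 3A^-6 - A^-2 + A^2 - A^6, w = -2]
observation: 2 values of V(x) split the 5 diagrams


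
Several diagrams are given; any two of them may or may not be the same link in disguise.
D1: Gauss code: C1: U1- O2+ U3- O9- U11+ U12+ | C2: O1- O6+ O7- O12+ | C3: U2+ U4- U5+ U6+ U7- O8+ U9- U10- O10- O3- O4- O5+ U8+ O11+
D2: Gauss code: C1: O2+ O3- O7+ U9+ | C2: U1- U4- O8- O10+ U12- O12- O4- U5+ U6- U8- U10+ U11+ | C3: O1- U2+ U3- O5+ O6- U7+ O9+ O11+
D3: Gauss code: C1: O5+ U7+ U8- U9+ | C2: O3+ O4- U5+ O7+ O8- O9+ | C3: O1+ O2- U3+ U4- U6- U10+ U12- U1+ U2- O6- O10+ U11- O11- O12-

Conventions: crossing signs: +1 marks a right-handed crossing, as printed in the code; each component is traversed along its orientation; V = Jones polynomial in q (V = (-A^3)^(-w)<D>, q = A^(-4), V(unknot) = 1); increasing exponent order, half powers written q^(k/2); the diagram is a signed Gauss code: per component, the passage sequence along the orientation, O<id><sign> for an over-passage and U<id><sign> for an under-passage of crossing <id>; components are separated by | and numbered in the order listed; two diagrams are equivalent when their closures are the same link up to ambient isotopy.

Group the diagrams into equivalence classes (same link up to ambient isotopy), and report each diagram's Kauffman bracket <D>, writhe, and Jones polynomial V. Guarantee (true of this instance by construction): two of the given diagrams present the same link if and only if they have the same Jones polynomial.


grouping into links: {D1} | {D2, D3}
V(D1) = q^-2 + 1 + q + q^2 + q^3 - q^4  (w 0, c 12, <D> = -A^-16 + A^-12 + A^-8 + A^-4 + 1 + A^8)
V(D2) = 1 + q + q^2 + q^3  [12 crossings, <D> = A^-12 + A^-8 + A^-4 + 1, w = 0]
D3 (bracket A^-12 + A^-8 + A^-4 + 1; 12 crossings at w = 0): V = 1 + q + q^2 + q^3
why: 2 classes among 3 diagrams; unequal V(q) rules out equality


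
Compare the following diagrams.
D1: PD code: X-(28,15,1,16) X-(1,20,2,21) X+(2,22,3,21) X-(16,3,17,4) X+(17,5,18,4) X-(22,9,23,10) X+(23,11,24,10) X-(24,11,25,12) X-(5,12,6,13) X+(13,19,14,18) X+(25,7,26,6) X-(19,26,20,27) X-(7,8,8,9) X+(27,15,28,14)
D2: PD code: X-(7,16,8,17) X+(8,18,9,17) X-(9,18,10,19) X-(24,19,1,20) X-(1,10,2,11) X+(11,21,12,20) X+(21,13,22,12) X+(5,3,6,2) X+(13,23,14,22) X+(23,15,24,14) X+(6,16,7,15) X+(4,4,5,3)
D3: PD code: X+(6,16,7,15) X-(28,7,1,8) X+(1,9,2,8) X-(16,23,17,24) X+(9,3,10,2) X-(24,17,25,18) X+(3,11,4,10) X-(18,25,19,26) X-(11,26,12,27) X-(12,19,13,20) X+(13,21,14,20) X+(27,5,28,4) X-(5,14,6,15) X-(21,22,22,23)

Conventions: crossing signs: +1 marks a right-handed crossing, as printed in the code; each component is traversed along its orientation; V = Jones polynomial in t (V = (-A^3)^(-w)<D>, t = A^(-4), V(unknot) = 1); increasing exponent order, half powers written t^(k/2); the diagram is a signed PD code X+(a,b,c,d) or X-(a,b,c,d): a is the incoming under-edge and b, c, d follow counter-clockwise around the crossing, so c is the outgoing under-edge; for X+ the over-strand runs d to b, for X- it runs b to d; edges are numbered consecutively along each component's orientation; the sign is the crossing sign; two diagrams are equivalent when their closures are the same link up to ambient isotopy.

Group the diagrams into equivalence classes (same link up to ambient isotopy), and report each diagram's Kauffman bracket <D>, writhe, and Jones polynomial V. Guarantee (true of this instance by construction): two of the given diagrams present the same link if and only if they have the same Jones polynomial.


equivalence classes: {D1} | {D2} | {D3}
D1 (bracket A^-6; 14 crossings at w = -2): V = 1
D2 (bracket -A^-4 + 1 + A^8; 12 crossings at w = +4): V = t + t^3 - t^4
D3 (bracket -A^-18 + A^-14 - A^-10 + 3A^-6 - A^-2 + A^2 - A^6; 14 crossings at w = -2): V = -t^-3 + t^-2 - t^-1 + 3 - t + t^2 - t^3
key observation: 3 classes among 3 diagrams; unequal V(t) rules out equality


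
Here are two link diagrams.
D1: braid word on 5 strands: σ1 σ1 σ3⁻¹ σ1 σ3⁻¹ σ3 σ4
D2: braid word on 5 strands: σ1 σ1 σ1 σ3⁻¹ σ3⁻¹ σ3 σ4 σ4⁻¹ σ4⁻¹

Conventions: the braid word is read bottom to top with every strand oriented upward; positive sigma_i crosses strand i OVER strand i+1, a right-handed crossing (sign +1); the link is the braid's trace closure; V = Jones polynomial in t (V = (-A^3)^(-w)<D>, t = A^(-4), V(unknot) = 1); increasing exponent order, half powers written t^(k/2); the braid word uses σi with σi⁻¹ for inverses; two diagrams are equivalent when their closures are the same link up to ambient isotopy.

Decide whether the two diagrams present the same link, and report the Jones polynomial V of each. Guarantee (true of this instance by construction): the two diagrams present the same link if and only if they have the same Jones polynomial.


equivalent: yes
V(D1) = -t^(1/2) - t^(3/2) - t^(5/2) + t^(9/2)  (w +3, c 7, <D> = -A^-9 + A^-1 + A^3 + A^7)
V(D2) = -t^(1/2) - t^(3/2) - t^(5/2) + t^(9/2)  (w +1, c 9, <D> = -A^-15 + A^-7 + A^-3 + A)
why: D2 (9 crossings) and D1 (7) are Markov-related braid presentations


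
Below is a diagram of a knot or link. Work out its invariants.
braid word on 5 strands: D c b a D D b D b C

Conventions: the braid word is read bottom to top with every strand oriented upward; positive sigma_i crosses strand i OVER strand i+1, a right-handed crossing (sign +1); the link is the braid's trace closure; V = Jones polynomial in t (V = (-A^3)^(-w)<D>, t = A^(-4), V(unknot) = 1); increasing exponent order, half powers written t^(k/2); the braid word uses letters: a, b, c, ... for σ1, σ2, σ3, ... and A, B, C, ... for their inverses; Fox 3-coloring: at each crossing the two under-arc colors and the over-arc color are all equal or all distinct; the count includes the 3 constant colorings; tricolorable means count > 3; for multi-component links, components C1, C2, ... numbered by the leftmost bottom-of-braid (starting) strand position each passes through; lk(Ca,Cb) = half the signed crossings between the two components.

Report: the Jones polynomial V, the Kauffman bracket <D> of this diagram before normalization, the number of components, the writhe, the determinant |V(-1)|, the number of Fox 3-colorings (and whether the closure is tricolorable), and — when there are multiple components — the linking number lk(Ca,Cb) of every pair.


V = -t^-3 + t^-2 - t^-1 + 3 - t + t^2 - t^3
<D> = -A^-12 + A^-8 - A^-4 + 3 - A^4 + A^8 - A^12 (w = 0)
1 component over 10 crossings, w = 0
27 Fox colorings among 3^10, |V(-1)| = 9: tricolorable
why: the span of V is 6, forcing >= 6 crossings in any diagram


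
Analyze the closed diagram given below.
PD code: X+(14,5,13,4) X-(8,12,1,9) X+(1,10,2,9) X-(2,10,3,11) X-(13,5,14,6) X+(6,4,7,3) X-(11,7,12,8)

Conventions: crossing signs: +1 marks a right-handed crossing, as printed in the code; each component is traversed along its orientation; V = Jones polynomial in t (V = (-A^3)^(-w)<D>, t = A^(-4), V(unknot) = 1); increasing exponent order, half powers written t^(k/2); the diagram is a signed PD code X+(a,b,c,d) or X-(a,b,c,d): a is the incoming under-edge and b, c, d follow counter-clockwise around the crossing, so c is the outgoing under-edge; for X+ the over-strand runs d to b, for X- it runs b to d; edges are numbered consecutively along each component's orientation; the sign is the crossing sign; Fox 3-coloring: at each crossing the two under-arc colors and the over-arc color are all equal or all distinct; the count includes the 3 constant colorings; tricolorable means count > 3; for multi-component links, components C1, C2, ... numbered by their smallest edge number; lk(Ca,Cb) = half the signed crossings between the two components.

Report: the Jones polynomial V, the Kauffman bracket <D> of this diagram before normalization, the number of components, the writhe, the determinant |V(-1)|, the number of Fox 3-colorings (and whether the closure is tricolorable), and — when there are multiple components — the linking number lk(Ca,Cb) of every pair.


V(t) = t^-3 + t^-2 + t^-1 + 1
bracket: -A^-3 - A - A^5 - A^9, w = -1
3 components, writhe -1, over 7 crossings
lk(C1,C2) = -1
linking number lk(C1,C3) = 0
lk(C2,C3): 0
det 0, colorings 9 of 3^7 — tricolorable
observation: det 0 = |V(-1)|; divisible by 3, so tricolorable


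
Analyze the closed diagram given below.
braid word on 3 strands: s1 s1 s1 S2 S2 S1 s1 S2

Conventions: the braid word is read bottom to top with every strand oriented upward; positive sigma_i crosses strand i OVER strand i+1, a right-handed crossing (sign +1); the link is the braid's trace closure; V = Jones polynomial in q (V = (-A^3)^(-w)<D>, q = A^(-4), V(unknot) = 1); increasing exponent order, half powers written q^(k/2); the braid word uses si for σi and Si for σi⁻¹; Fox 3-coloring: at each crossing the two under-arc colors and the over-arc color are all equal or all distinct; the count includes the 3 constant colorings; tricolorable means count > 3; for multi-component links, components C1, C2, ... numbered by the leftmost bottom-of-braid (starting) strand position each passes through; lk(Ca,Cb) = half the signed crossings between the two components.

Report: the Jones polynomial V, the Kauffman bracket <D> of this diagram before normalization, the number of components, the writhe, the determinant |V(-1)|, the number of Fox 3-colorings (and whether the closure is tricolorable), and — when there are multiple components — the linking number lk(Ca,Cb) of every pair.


V = -q^-3 + q^-2 - q^-1 + 3 - q + q^2 - q^3
<D> = -A^-12 + A^-8 - A^-4 + 3 - A^4 + A^8 - A^12 (w = 0)
1 component over 8 crossings, w = 0
27 Fox colorings among 3^8, |V(-1)| = 9: tricolorable
why: w = 0 shifts under R1 moves; the (-A^3)^(0) factor cancels that in V


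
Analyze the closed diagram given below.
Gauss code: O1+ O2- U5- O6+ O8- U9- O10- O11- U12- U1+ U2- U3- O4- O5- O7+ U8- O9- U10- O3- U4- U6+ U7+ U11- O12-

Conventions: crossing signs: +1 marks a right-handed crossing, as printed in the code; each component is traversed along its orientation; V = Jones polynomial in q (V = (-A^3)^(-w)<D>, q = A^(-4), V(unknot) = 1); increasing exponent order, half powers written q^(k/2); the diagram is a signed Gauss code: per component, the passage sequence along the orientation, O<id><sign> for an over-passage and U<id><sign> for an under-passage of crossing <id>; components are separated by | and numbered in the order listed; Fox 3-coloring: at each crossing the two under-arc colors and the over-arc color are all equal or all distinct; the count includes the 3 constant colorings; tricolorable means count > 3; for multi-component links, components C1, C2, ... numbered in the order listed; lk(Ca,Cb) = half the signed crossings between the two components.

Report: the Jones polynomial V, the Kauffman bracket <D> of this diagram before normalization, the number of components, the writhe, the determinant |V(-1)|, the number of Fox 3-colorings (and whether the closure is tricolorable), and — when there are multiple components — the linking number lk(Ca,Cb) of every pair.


V = -q^-9 + q^-8 - 2q^-7 + 3q^-6 - 2q^-5 + 2q^-4 - q^-3 + q^-2
<D> = A^-10 - A^-6 + 2A^-2 - 2A^2 + 3A^6 - 2A^10 + A^14 - A^18 (w = -6)
1 component over 12 crossings, w = -6
3 Fox colorings among 3^12, |V(-1)| = 13: not tricolorable
why: the span of V is 7, forcing >= 7 crossings in any diagram


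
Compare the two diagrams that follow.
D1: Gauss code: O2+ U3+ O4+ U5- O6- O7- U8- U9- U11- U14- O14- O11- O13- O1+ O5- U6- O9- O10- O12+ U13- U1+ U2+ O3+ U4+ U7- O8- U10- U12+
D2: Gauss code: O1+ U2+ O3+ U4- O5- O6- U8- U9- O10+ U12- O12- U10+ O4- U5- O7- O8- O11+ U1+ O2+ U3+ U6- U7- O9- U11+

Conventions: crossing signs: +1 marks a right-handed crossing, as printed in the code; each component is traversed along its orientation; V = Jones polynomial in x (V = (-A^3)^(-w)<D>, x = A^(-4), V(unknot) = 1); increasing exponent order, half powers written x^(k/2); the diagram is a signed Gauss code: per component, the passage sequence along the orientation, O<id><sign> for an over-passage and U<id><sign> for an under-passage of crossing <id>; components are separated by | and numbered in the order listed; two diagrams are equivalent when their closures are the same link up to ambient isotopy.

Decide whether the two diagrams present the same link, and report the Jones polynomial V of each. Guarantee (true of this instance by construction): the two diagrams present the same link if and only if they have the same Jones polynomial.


equivalent: yes
D1 (bracket -A^-16 + 2A^-12 - A^-8 + 2A^-4 - 1 + A^4 - A^8; 14 crossings at w = -4): V = -x^-5 + x^-4 - x^-3 + 2x^-2 - x^-1 + 2 - x
D2 (bracket -A^-10 + 2A^-6 - A^-2 + 2A^2 - A^6 + A^10 - A^14; 12 crossings at w = -2): V = -x^-5 + x^-4 - x^-3 + 2x^-2 - x^-1 + 2 - x
key observation: all 2 diagrams share one V(x), hence one class


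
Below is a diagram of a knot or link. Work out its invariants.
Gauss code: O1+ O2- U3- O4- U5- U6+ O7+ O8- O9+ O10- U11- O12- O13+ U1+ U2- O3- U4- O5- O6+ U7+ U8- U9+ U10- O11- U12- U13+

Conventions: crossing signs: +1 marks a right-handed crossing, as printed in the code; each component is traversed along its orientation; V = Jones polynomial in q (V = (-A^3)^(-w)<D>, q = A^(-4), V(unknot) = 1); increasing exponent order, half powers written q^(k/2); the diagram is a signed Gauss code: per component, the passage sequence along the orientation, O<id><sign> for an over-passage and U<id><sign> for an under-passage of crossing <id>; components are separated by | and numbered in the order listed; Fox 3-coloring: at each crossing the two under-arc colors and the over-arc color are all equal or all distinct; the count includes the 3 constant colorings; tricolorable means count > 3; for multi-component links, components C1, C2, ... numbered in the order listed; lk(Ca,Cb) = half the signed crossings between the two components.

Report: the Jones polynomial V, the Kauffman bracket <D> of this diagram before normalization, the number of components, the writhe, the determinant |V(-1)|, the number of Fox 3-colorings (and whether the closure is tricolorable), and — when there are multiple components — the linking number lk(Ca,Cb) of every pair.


V = -q^-4 + q^-3 + q^-1
<D> = -A^-5 - A^3 + A^7 (w = -3)
1 component over 13 crossings, w = -3
9 Fox colorings among 3^13, |V(-1)| = 3: tricolorable
why: the span of V is 3, forcing >= 3 crossings in any diagram


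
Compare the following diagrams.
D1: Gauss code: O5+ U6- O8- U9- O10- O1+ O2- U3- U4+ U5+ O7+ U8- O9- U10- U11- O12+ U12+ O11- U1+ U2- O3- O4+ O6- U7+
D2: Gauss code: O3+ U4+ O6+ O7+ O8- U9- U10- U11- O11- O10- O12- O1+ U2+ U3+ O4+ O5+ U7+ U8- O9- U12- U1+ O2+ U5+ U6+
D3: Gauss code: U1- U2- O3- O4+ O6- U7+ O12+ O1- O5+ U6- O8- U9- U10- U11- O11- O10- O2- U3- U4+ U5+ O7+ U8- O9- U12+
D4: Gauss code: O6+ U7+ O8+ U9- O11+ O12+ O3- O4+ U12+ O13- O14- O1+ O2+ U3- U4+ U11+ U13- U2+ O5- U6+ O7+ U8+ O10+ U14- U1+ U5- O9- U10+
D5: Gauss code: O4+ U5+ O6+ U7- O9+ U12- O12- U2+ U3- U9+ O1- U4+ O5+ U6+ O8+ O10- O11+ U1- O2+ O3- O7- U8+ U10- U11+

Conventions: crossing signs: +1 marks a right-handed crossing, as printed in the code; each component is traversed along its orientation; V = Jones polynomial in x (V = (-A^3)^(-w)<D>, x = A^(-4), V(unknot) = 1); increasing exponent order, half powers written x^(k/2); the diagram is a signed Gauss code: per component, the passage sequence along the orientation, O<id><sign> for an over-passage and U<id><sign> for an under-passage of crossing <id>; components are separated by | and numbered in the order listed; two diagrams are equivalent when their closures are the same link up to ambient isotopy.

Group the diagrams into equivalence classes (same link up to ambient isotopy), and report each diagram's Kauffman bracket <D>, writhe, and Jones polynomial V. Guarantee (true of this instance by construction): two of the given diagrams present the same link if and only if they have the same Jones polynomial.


grouping into links: {D1, D3} | {D2} | {D4, D5}
V(D1) = x^-5 - 2x^-4 + 2x^-3 - 2x^-2 + 2x^-1 - 1 + x  (w -2, c 12, <D> = A^-10 - A^-6 + 2A^-2 - 2A^2 + 2A^6 - 2A^10 + A^14)
V(D2) = x + x^3 - x^4  (w +2, c 12, <D> = -A^-10 + A^-6 + A^2)
V(D3) = x^-5 - 2x^-4 + 2x^-3 - 2x^-2 + 2x^-1 - 1 + x  (w -4, c 12, <D> = A^-16 - A^-12 + 2A^-8 - 2A^-4 + 2 - 2A^4 + A^8)
V(D4) = x^-1 - 1 + 2x - 2x^2 + 2x^3 - 2x^4 + x^5  [14 crossings, <D> = A^-8 - 2A^-4 + 2 - 2A^4 + 2A^8 - A^12 + A^16, w = +4]
D5 (bracket A^-14 - 2A^-10 + 2A^-6 - 2A^-2 + 2A^2 - A^6 + A^10; 12 crossings at w = +2): V = x^-1 - 1 + 2x - 2x^2 + 2x^3 - 2x^4 + x^5
why: V(x) takes 3 values over 5 diagrams, fixing the grouping


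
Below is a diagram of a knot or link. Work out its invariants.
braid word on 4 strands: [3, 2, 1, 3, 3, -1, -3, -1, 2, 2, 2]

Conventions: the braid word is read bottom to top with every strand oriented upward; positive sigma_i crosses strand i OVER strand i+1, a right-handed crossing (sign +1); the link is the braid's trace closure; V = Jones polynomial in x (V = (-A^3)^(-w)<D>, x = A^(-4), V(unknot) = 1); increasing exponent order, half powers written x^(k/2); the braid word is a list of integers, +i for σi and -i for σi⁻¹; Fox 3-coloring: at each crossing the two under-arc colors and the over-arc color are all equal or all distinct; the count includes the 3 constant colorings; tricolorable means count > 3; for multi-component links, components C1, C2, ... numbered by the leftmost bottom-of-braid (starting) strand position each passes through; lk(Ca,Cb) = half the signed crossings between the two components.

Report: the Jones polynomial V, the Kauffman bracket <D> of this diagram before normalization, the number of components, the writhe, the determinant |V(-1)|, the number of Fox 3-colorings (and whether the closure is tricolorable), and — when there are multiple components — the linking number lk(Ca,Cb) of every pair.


V(x) = x^2 + x^4 - x^5 + x^6 - x^7
bracket: A^-13 - A^-9 + A^-5 - A^-1 - A^7, w = +5
1 component, writhe +5, over 11 crossings
det 5, colorings 3 of 3^11 — not tricolorable
observation: V spans 5 powers of x: at least 5 crossings in any diagram


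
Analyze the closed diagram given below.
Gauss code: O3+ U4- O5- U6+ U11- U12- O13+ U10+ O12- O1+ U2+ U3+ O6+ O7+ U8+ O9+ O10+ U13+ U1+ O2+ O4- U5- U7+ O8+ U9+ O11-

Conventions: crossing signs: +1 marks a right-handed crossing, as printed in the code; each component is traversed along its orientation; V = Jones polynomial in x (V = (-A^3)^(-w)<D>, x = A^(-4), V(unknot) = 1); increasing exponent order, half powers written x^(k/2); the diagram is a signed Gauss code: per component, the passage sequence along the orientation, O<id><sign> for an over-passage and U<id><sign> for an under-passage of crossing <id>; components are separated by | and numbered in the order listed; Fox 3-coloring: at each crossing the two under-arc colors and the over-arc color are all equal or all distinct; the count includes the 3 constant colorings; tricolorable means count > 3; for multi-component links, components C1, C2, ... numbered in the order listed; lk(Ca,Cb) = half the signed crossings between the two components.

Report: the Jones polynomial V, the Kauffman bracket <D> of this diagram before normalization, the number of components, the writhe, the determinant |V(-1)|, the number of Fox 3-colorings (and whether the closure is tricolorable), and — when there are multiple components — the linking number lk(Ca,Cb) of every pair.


Jones polynomial: V(x) = -1 + 3x - 5x^2 + 8x^3 - 8x^4 + 9x^5 - 8x^6 + 6x^7 - 4x^8 + 2x^9 - x^10
<D> = A^-25 - 2A^-21 + 4A^-17 - 6A^-13 + 8A^-9 - 9A^-5 + 8A^-1 - 8A^3 + 5A^7 - 3A^11 + A^15; writhe +5
components 1, writhe +5 (13 crossings)
3-colorings: 3 of 3^13, det 55 — not tricolorable
note: w = +5 (over 13 crossings) is diagram-only; (-A^3)^(-5) removes it from V


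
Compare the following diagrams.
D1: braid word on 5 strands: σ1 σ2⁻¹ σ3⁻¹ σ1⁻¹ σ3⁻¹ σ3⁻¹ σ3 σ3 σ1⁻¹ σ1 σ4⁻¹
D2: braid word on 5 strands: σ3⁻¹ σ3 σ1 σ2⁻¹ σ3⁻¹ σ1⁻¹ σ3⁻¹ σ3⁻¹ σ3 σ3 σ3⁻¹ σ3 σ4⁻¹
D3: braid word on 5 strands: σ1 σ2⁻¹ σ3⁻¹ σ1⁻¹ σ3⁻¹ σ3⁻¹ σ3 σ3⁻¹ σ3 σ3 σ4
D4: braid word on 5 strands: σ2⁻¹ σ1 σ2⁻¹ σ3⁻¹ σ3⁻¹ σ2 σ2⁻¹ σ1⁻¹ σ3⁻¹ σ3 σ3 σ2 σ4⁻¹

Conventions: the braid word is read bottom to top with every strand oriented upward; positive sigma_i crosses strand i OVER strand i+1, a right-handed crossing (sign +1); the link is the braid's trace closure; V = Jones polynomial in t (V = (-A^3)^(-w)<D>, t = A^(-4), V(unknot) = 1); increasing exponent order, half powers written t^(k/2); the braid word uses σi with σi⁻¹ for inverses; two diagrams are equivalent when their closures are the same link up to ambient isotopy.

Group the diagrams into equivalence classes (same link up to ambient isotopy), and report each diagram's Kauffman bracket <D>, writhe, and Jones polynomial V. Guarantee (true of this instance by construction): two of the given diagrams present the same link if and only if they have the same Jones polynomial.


equivalence classes: {D1, D2, D3, D4}
D1 (bracket A^-11 + A^-7; 11 crossings at w = -3): V = -t^(-1/2) - t^(1/2)
D2 (bracket A^-11 + A^-7; 13 crossings at w = -3): V = -t^(-1/2) - t^(1/2)
V(D3) = -t^(-1/2) - t^(1/2)  (w -1, c 11, <D> = A^-5 + A^-1)
D4 (bracket A^-11 + A^-7; 13 crossings at w = -3): V = -t^(-1/2) - t^(1/2)
observation: all 4 diagrams share one V(t), hence one class
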